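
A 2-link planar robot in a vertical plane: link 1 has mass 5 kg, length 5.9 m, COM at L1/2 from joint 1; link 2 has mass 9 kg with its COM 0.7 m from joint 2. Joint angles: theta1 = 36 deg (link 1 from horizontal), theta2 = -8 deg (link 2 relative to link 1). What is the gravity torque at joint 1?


Horizontal distance from joint 1 to link-1 COM:
  x_c1 = (L1/2)*cos(t1) = 2.95 * 0.809 = 2.3866 m
Horizontal distance from joint 1 to link-2 COM:
  x_c2 = L1*cos(t1) + Lc2*cos(t1+t2)
       = 5.9*0.809 + 0.7*0.8829 = 5.3913 m
tau1 = m1*g*x_c1 + m2*g*x_c2
     = 5*9.81*2.3866 + 9*9.81*5.3913
     = 117.0627 + 475.9947
     = 593.0574 Nm


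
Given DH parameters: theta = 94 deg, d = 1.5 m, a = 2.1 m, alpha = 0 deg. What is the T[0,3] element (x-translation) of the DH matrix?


T[0,3] = a * cos(theta)
= 2.1 * cos(94 deg)
= 2.1 * -0.0698
= -0.1465


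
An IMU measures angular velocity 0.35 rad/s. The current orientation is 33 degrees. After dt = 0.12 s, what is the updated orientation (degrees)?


delta_theta = w * dt = 0.35 * 0.12 = 0.042 rad
= 2.4064 deg
theta_new = 33 + 2.4064 = 35.4064 deg


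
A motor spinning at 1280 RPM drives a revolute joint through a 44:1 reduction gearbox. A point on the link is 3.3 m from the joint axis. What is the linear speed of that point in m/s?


omega_motor = 1280 * 2*pi/60 = 134.0413 rad/s
omega_joint = omega_motor / 44 = 3.0464 rad/s
v = omega_joint * r = 3.0464 * 3.3
= 10.0531 m/s


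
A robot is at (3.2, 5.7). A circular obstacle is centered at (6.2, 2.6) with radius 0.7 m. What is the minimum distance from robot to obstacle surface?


center_dist = sqrt((3.2-6.2)^2 + (5.7-2.6)^2)
= sqrt(9.0 + 9.61)
= 4.3139
min_dist = center_dist - radius = 4.3139 - 0.7 = 3.6139 m


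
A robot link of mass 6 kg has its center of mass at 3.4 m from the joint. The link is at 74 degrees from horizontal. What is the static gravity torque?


tau = m*g*L*cos(angle)
= 6 * 9.81 * 3.4 * cos(74 deg)
= 6 * 9.81 * 3.4 * 0.2756
= 55.1617 Nm


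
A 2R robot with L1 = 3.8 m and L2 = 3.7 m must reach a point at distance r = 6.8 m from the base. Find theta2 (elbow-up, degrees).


cos(theta2) = (r^2 - L1^2 - L2^2) / (2*L1*L2)
cos(theta2) = (46.24 - 14.44 - 13.69) / 28.12
cos(theta2) = 0.644026
theta2 = 49.9073 degrees


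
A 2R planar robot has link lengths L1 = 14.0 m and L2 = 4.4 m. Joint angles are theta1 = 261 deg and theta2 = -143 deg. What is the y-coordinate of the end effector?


Convert angles to radians: theta1 = 4.5553, theta2 = -2.4958
y = L1*sin(theta1) + L2*sin(theta1+theta2)
y = -13.8276 + 3.885
y = -9.9427


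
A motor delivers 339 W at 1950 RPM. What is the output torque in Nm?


omega = 1950 * 2*pi/60 = 204.2035 rad/s
tau = P / omega = 339 / 204.2035
= 1.6601 Nm


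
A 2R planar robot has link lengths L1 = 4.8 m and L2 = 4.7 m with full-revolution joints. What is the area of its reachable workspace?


r_max = L1 + L2 = 9.5 m
r_min = |L1 - L2| = 0.1 m
Area = pi*(r_max^2 - r_min^2)
= pi*(90.25 - 0.01)
= pi * 90.24
= 283.4973 m^2


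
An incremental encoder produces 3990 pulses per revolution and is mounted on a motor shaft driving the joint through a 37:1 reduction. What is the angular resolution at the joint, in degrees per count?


counts per rev = 3990
effective counts at joint = 3990 * 37 = 147630
resolution = 360 / 147630
= 0.0024 deg/count


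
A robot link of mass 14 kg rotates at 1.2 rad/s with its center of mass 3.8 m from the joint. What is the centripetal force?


F = m * omega^2 * r
= 14 * 1.2^2 * 3.8
= 14 * 1.44 * 3.8
= 76.608 N


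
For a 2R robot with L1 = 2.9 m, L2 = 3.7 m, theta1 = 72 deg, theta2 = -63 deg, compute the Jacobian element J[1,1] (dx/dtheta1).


J[1,1] = -L1*sin(t1) - L2*sin(t1+t2)
= -2.9*sin(72) - 3.7*sin(9)
= -3.3369


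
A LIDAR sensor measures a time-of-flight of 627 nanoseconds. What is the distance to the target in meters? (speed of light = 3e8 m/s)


tof = 627 ns = 6.27e-07 s
dist = c * tof / 2
= 3e8 * 6.27e-07 / 2
= 94.05 m


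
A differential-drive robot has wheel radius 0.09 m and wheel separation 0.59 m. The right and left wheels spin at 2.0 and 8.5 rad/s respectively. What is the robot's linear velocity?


vR = r*wR = 0.09*2.0 = 0.18 m/s
vL = r*wL = 0.09*8.5 = 0.765 m/s
v = (vR+vL)/2 = 0.4725 m/s
omega = (vR-vL)/L = -0.9915 rad/s
linear velocity = 0.4725 m/s


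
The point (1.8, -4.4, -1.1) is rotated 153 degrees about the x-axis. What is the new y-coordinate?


Rotation about x-axis: y' = y*cos(theta) - z*sin(theta)
= -4.4 * -0.891 - -1.1 * 0.454
= 4.4198


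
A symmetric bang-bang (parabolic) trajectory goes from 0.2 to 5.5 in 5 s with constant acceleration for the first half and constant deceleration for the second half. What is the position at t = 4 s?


Symmetric rest-to-rest: each phase covers (pf-p0)/2 in time T/2. 0.5*a*(T/2)^2 = (pf-p0)/2 => a = 4*(pf-p0)/T^2
a = 4*(5.5-0.2)/5^2 = 0.848
t = 4 is in the deceleration phase (t > T/2).
p = pf - 0.5*a*(T-t)^2 = 5.5 - 0.5*0.848*1^2
= 5.076


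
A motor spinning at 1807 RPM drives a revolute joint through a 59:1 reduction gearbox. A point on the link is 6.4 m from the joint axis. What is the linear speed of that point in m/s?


omega_motor = 1807 * 2*pi/60 = 189.2286 rad/s
omega_joint = omega_motor / 59 = 3.2073 rad/s
v = omega_joint * r = 3.2073 * 6.4
= 20.5265 m/s


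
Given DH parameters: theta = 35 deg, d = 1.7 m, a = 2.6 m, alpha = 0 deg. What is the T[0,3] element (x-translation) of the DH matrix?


T[0,3] = a * cos(theta)
= 2.6 * cos(35 deg)
= 2.6 * 0.8192
= 2.1298


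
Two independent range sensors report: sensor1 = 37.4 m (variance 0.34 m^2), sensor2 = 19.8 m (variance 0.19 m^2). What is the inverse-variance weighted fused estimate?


w1 = (1/var1) / (1/var1 + 1/var2)
   = 2.9412 / (2.9412 + 5.2632) = 0.3585
w2 = 1 - w1 = 0.6415
fused = w1*s1 + w2*s2 = 13.4075 + 12.7019
= 26.1094 m


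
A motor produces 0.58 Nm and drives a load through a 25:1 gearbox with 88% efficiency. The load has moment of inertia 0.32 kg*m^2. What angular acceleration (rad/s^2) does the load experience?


tau_out = tau_motor * N * eta
= 0.58 * 25 * 0.88 = 12.76 Nm
alpha = tau_out / I = 12.76 / 0.32
= 39.875 rad/s^2


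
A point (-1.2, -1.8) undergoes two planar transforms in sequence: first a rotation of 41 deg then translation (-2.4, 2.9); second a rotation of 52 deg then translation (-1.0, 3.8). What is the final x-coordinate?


After transform 1:
x1 = cos(41)*-1.2 - sin(41)*-1.8 + -2.4 = -2.1247
y1 = sin(41)*-1.2 + cos(41)*-1.8 + 2.9 = 0.7543
After transform 2:
x2 = cos(52)*-2.1247 - sin(52)*0.7543 + -1.0
= -2.9025


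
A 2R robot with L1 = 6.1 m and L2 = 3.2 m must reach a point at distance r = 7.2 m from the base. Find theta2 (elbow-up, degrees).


cos(theta2) = (r^2 - L1^2 - L2^2) / (2*L1*L2)
cos(theta2) = (51.84 - 37.21 - 10.24) / 39.04
cos(theta2) = 0.112449
theta2 = 83.5435 degrees


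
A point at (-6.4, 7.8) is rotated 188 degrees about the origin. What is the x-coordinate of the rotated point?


x' = x*cos(theta) - y*sin(theta)
cos(188 deg) = -0.9903, sin(188 deg) = -0.1392
x' = -6.4 * -0.9903 - 7.8 * -0.1392
= 6.3377 - -1.0856
= 7.4233


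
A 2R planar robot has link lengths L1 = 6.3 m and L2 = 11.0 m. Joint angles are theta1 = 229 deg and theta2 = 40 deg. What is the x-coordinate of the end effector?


Convert angles to radians: theta1 = 3.9968, theta2 = 0.6981
x = L1*cos(theta1) + L2*cos(theta1+theta2)
x = -4.1332 + -0.192
x = -4.3251


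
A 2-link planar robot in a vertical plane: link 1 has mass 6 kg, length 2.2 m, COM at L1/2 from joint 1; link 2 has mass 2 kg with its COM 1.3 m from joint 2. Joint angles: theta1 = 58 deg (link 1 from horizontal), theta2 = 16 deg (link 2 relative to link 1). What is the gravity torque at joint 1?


Horizontal distance from joint 1 to link-1 COM:
  x_c1 = (L1/2)*cos(t1) = 1.1 * 0.5299 = 0.5829 m
Horizontal distance from joint 1 to link-2 COM:
  x_c2 = L1*cos(t1) + Lc2*cos(t1+t2)
       = 2.2*0.5299 + 1.3*0.2756 = 1.5242 m
tau1 = m1*g*x_c1 + m2*g*x_c2
     = 6*9.81*0.5829 + 2*9.81*1.5242
     = 34.3102 + 29.9038
     = 64.214 Nm


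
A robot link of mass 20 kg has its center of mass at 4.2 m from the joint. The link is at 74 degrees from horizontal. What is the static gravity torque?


tau = m*g*L*cos(angle)
= 20 * 9.81 * 4.2 * cos(74 deg)
= 20 * 9.81 * 4.2 * 0.2756
= 227.1362 Nm


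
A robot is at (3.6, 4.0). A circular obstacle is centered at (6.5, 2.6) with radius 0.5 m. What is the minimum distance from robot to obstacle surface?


center_dist = sqrt((3.6-6.5)^2 + (4.0-2.6)^2)
= sqrt(8.41 + 1.96)
= 3.2202
min_dist = center_dist - radius = 3.2202 - 0.5 = 2.7202 m


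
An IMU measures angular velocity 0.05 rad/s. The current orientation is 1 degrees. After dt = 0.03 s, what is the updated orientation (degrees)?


delta_theta = w * dt = 0.05 * 0.03 = 0.0015 rad
= 0.0859 deg
theta_new = 1 + 0.0859 = 1.0859 deg


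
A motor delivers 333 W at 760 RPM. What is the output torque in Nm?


omega = 760 * 2*pi/60 = 79.587 rad/s
tau = P / omega = 333 / 79.587
= 4.1841 Nm


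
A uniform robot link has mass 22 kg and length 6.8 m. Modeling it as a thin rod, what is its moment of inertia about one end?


I = (1/3) * m * L^2
= (1/3) * 22 * 6.8^2
= 0.333333 * 22 * 46.24
= 339.0933 kg*m^2


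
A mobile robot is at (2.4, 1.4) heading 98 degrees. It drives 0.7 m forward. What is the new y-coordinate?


y_new = y0 + d*sin(theta)
= 1.4 + 0.7*sin(98)
= 1.4 + 0.6932
= 2.0932


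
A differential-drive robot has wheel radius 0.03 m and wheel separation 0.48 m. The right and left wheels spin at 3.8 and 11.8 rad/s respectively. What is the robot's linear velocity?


vR = r*wR = 0.03*3.8 = 0.114 m/s
vL = r*wL = 0.03*11.8 = 0.354 m/s
v = (vR+vL)/2 = 0.234 m/s
omega = (vR-vL)/L = -0.5 rad/s
linear velocity = 0.234 m/s


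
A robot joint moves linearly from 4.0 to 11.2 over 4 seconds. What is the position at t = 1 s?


s = t/T = 1/4 = 0.25
p(t) = p0 + (pf-p0)*s
= 4.0 + (11.2 - 4.0) * 0.25
= 5.8


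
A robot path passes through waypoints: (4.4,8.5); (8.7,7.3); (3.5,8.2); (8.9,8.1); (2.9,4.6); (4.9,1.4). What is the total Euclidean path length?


Segment lengths:
  seg1 = sqrt((4.3)^2 + (-1.2)^2) = 4.4643
  seg2 = sqrt((-5.2)^2 + (0.9)^2) = 5.2773
  seg3 = sqrt((5.4)^2 + (-0.1)^2) = 5.4009
  seg4 = sqrt((-6.0)^2 + (-3.5)^2) = 6.9462
  seg5 = sqrt((2.0)^2 + (-3.2)^2) = 3.7736
Total = 25.8624


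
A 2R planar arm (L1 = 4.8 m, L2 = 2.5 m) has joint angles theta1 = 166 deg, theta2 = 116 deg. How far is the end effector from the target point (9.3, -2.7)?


End effector via forward kinematics:
x = L1*cos(t1) + L2*cos(t1+t2) = -4.1376
y = L1*sin(t1) + L2*sin(t1+t2) = -1.2841
Distance to target:
d = sqrt((9.3 - -4.1376)^2 + (-2.7 - -1.2841)^2)
= sqrt(180.5702 + 2.0046)
= 13.512 m


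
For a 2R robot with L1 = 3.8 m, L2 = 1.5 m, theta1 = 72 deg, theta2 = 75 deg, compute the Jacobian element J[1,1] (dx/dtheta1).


J[1,1] = -L1*sin(t1) - L2*sin(t1+t2)
= -3.8*sin(72) - 1.5*sin(147)
= -4.431


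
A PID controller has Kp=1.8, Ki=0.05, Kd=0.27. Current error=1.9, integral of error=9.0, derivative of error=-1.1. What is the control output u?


u = Kp*e + Ki*int(e) + Kd*de/dt
= 1.8*1.9 + 0.05*9.0 + 0.27*(-1.1)
= 3.42 + 0.45 + -0.297
= 3.573


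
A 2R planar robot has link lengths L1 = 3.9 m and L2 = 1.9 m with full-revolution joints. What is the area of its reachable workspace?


r_max = L1 + L2 = 5.8 m
r_min = |L1 - L2| = 2.0 m
Area = pi*(r_max^2 - r_min^2)
= pi*(33.64 - 4.0)
= pi * 29.64
= 93.1168 m^2


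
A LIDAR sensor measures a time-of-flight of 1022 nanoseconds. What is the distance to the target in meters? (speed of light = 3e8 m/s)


tof = 1022 ns = 1.022e-06 s
dist = c * tof / 2
= 3e8 * 1.022e-06 / 2
= 153.3 m


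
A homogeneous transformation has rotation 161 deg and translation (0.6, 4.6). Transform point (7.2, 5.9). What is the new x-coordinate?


x' = cos(theta)*px - sin(theta)*py + tx
= -0.9455*7.2 - 0.3256*5.9 + 0.6
= -8.1286


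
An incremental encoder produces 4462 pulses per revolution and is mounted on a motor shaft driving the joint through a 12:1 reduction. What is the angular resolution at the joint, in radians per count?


counts per rev = 4462
effective counts at joint = 4462 * 12 = 53544
resolution = 2*pi / 53544
= 1.1735e-04 rad/count


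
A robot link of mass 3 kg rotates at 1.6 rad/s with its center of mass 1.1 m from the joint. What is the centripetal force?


F = m * omega^2 * r
= 3 * 1.6^2 * 1.1
= 3 * 2.56 * 1.1
= 8.448 N


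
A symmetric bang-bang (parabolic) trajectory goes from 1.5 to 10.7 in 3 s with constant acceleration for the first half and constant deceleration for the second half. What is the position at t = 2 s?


Symmetric rest-to-rest: each phase covers (pf-p0)/2 in time T/2. 0.5*a*(T/2)^2 = (pf-p0)/2 => a = 4*(pf-p0)/T^2
a = 4*(10.7-1.5)/3^2 = 4.0889
t = 2 is in the deceleration phase (t > T/2).
p = pf - 0.5*a*(T-t)^2 = 10.7 - 0.5*4.0889*1^2
= 8.6556


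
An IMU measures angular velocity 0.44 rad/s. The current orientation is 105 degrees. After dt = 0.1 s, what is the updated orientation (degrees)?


delta_theta = w * dt = 0.44 * 0.1 = 0.044 rad
= 2.521 deg
theta_new = 105 + 2.521 = 107.521 deg


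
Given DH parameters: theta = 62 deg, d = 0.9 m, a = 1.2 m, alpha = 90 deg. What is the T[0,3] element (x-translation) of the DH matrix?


T[0,3] = a * cos(theta)
= 1.2 * cos(62 deg)
= 1.2 * 0.4695
= 0.5634


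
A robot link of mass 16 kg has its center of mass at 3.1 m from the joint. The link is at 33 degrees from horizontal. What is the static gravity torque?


tau = m*g*L*cos(angle)
= 16 * 9.81 * 3.1 * cos(33 deg)
= 16 * 9.81 * 3.1 * 0.8387
= 408.077 Nm


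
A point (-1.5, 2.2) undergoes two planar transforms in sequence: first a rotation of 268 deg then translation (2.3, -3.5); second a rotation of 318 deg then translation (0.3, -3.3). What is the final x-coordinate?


After transform 1:
x1 = cos(268)*-1.5 - sin(268)*2.2 + 2.3 = 4.551
y1 = sin(268)*-1.5 + cos(268)*2.2 + -3.5 = -2.0777
After transform 2:
x2 = cos(318)*4.551 - sin(318)*-2.0777 + 0.3
= 2.2918


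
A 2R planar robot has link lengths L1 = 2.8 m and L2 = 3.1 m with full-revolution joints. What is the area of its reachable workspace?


r_max = L1 + L2 = 5.9 m
r_min = |L1 - L2| = 0.3 m
Area = pi*(r_max^2 - r_min^2)
= pi*(34.81 - 0.09)
= pi * 34.72
= 109.0761 m^2


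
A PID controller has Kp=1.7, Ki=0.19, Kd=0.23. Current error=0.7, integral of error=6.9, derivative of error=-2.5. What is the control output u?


u = Kp*e + Ki*int(e) + Kd*de/dt
= 1.7*0.7 + 0.19*6.9 + 0.23*(-2.5)
= 1.19 + 1.311 + -0.575
= 1.926


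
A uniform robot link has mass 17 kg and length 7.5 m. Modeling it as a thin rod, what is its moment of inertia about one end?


I = (1/3) * m * L^2
= (1/3) * 17 * 7.5^2
= 0.333333 * 17 * 56.25
= 318.75 kg*m^2


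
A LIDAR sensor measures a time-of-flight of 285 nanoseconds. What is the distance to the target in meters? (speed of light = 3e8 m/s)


tof = 285 ns = 2.85e-07 s
dist = c * tof / 2
= 3e8 * 2.85e-07 / 2
= 42.75 m


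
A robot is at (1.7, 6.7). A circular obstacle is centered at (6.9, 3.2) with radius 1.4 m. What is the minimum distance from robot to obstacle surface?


center_dist = sqrt((1.7-6.9)^2 + (6.7-3.2)^2)
= sqrt(27.04 + 12.25)
= 6.2682
min_dist = center_dist - radius = 6.2682 - 1.4 = 4.8682 m


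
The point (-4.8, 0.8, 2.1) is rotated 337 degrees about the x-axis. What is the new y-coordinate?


Rotation about x-axis: y' = y*cos(theta) - z*sin(theta)
= 0.8 * 0.9205 - 2.1 * -0.3907
= 1.5569


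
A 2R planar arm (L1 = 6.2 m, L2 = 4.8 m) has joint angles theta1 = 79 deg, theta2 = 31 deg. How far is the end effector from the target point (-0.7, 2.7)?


End effector via forward kinematics:
x = L1*cos(t1) + L2*cos(t1+t2) = -0.4587
y = L1*sin(t1) + L2*sin(t1+t2) = 10.5966
Distance to target:
d = sqrt((-0.7 - -0.4587)^2 + (2.7 - 10.5966)^2)
= sqrt(0.0582 + 62.3565)
= 7.9003 m


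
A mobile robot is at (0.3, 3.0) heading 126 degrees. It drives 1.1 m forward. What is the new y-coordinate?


y_new = y0 + d*sin(theta)
= 3.0 + 1.1*sin(126)
= 3.0 + 0.8899
= 3.8899


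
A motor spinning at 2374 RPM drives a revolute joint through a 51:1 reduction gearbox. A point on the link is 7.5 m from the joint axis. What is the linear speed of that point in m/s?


omega_motor = 2374 * 2*pi/60 = 248.6047 rad/s
omega_joint = omega_motor / 51 = 4.8746 rad/s
v = omega_joint * r = 4.8746 * 7.5
= 36.5595 m/s


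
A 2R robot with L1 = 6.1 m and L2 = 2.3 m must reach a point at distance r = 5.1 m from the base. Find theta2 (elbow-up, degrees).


cos(theta2) = (r^2 - L1^2 - L2^2) / (2*L1*L2)
cos(theta2) = (26.01 - 37.21 - 5.29) / 28.06
cos(theta2) = -0.587669
theta2 = 125.9918 degrees


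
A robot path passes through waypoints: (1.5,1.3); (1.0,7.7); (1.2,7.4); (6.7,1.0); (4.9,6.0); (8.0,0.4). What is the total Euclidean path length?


Segment lengths:
  seg1 = sqrt((-0.5)^2 + (6.4)^2) = 6.4195
  seg2 = sqrt((0.2)^2 + (-0.3)^2) = 0.3606
  seg3 = sqrt((5.5)^2 + (-6.4)^2) = 8.4386
  seg4 = sqrt((-1.8)^2 + (5.0)^2) = 5.3141
  seg5 = sqrt((3.1)^2 + (-5.6)^2) = 6.4008
Total = 26.9336


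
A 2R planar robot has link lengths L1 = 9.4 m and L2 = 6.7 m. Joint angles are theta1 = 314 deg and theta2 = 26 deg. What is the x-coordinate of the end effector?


Convert angles to radians: theta1 = 5.4803, theta2 = 0.4538
x = L1*cos(theta1) + L2*cos(theta1+theta2)
x = 6.5298 + 6.2959
x = 12.8257


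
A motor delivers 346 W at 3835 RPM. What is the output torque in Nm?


omega = 3835 * 2*pi/60 = 401.6003 rad/s
tau = P / omega = 346 / 401.6003
= 0.8616 Nm


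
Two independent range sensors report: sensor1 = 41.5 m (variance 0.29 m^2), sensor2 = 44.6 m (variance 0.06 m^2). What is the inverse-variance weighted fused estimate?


w1 = (1/var1) / (1/var1 + 1/var2)
   = 3.4483 / (3.4483 + 16.6667) = 0.1714
w2 = 1 - w1 = 0.8286
fused = w1*s1 + w2*s2 = 7.1143 + 36.9543
= 44.0686 m


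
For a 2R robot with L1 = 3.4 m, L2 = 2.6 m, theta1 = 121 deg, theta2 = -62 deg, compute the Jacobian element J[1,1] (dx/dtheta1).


J[1,1] = -L1*sin(t1) - L2*sin(t1+t2)
= -3.4*sin(121) - 2.6*sin(59)
= -5.143


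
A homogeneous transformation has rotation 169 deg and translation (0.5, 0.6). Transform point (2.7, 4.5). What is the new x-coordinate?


x' = cos(theta)*px - sin(theta)*py + tx
= -0.9816*2.7 - 0.1908*4.5 + 0.5
= -3.009


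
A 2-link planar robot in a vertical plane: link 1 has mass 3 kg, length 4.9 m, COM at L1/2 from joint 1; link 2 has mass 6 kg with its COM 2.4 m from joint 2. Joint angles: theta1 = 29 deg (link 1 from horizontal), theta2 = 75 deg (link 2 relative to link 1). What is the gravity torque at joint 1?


Horizontal distance from joint 1 to link-1 COM:
  x_c1 = (L1/2)*cos(t1) = 2.45 * 0.8746 = 2.1428 m
Horizontal distance from joint 1 to link-2 COM:
  x_c2 = L1*cos(t1) + Lc2*cos(t1+t2)
       = 4.9*0.8746 + 2.4*-0.2419 = 3.705 m
tau1 = m1*g*x_c1 + m2*g*x_c2
     = 3*9.81*2.1428 + 6*9.81*3.705
     = 63.0631 + 218.0777
     = 281.1409 Nm


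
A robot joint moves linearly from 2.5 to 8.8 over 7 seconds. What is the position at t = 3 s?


s = t/T = 3/7 = 0.4286
p(t) = p0 + (pf-p0)*s
= 2.5 + (8.8 - 2.5) * 0.4286
= 5.2


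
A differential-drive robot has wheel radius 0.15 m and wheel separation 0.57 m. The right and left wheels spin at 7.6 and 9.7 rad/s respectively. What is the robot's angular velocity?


vR = r*wR = 0.15*7.6 = 1.14 m/s
vL = r*wL = 0.15*9.7 = 1.455 m/s
v = (vR+vL)/2 = 1.2975 m/s
omega = (vR-vL)/L = -0.5526 rad/s
angular velocity = -0.5526 rad/s


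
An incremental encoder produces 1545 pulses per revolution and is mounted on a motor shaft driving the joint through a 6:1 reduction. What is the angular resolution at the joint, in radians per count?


counts per rev = 1545
effective counts at joint = 1545 * 6 = 9270
resolution = 2*pi / 9270
= 6.7780e-04 rad/count


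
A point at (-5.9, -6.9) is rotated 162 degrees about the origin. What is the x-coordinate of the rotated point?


x' = x*cos(theta) - y*sin(theta)
cos(162 deg) = -0.9511, sin(162 deg) = 0.309
x' = -5.9 * -0.9511 - -6.9 * 0.309
= 5.6112 - -2.1322
= 7.7435


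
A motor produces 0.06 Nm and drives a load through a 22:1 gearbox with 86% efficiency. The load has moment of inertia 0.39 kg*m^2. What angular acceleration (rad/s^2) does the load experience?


tau_out = tau_motor * N * eta
= 0.06 * 22 * 0.86 = 1.1352 Nm
alpha = tau_out / I = 1.1352 / 0.39
= 2.9108 rad/s^2


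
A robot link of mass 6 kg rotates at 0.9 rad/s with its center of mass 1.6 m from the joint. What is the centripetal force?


F = m * omega^2 * r
= 6 * 0.9^2 * 1.6
= 6 * 0.81 * 1.6
= 7.776 N


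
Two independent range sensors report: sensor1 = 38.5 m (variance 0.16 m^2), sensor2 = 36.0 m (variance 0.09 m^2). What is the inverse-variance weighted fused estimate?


w1 = (1/var1) / (1/var1 + 1/var2)
   = 6.25 / (6.25 + 11.1111) = 0.36
w2 = 1 - w1 = 0.64
fused = w1*s1 + w2*s2 = 13.86 + 23.04
= 36.9 m


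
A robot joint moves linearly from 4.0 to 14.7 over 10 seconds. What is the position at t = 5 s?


s = t/T = 5/10 = 0.5
p(t) = p0 + (pf-p0)*s
= 4.0 + (14.7 - 4.0) * 0.5
= 9.35


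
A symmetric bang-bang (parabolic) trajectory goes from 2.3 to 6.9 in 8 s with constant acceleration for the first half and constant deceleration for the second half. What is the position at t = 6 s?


Symmetric rest-to-rest: each phase covers (pf-p0)/2 in time T/2. 0.5*a*(T/2)^2 = (pf-p0)/2 => a = 4*(pf-p0)/T^2
a = 4*(6.9-2.3)/8^2 = 0.2875
t = 6 is in the deceleration phase (t > T/2).
p = pf - 0.5*a*(T-t)^2 = 6.9 - 0.5*0.2875*2^2
= 6.325


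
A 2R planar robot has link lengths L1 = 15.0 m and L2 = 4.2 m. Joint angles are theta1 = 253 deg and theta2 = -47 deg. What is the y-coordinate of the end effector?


Convert angles to radians: theta1 = 4.4157, theta2 = -0.8203
y = L1*sin(theta1) + L2*sin(theta1+theta2)
y = -14.3446 + -1.8412
y = -16.1857


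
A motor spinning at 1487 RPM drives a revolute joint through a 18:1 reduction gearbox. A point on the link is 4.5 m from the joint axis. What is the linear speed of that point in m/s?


omega_motor = 1487 * 2*pi/60 = 155.7183 rad/s
omega_joint = omega_motor / 18 = 8.651 rad/s
v = omega_joint * r = 8.651 * 4.5
= 38.9296 m/s


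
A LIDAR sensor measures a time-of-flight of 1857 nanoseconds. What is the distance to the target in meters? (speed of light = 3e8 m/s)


tof = 1857 ns = 1.857e-06 s
dist = c * tof / 2
= 3e8 * 1.857e-06 / 2
= 278.55 m


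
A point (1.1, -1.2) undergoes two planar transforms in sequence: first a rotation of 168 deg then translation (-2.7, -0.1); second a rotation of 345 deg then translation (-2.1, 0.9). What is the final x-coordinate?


After transform 1:
x1 = cos(168)*1.1 - sin(168)*-1.2 + -2.7 = -3.5265
y1 = sin(168)*1.1 + cos(168)*-1.2 + -0.1 = 1.3025
After transform 2:
x2 = cos(345)*-3.5265 - sin(345)*1.3025 + -2.1
= -5.1692


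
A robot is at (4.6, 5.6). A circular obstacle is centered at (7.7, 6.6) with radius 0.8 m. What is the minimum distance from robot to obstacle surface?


center_dist = sqrt((4.6-7.7)^2 + (5.6-6.6)^2)
= sqrt(9.61 + 1.0)
= 3.2573
min_dist = center_dist - radius = 3.2573 - 0.8 = 2.4573 m


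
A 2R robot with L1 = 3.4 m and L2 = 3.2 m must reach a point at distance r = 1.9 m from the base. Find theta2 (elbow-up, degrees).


cos(theta2) = (r^2 - L1^2 - L2^2) / (2*L1*L2)
cos(theta2) = (3.61 - 11.56 - 10.24) / 21.76
cos(theta2) = -0.835938
theta2 = 146.7136 degrees


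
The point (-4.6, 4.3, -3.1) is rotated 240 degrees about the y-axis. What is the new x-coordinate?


Rotation about y-axis: x' = x*cos(theta) + z*sin(theta)
= -4.6 * -0.5 + -3.1 * -0.866
= 4.9847


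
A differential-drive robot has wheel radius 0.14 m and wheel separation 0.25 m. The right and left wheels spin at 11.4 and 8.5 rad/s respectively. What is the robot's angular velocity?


vR = r*wR = 0.14*11.4 = 1.596 m/s
vL = r*wL = 0.14*8.5 = 1.19 m/s
v = (vR+vL)/2 = 1.393 m/s
omega = (vR-vL)/L = 1.624 rad/s
angular velocity = 1.624 rad/s


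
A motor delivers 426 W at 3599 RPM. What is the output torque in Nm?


omega = 3599 * 2*pi/60 = 376.8864 rad/s
tau = P / omega = 426 / 376.8864
= 1.1303 Nm


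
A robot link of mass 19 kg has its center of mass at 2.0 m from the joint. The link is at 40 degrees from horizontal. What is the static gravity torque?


tau = m*g*L*cos(angle)
= 19 * 9.81 * 2.0 * cos(40 deg)
= 19 * 9.81 * 2.0 * 0.766
= 285.566 Nm


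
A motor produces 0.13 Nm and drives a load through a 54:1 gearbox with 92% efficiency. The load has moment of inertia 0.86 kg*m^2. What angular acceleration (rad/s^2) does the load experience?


tau_out = tau_motor * N * eta
= 0.13 * 54 * 0.92 = 6.4584 Nm
alpha = tau_out / I = 6.4584 / 0.86
= 7.5098 rad/s^2


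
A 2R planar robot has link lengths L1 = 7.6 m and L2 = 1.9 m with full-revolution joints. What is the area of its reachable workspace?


r_max = L1 + L2 = 9.5 m
r_min = |L1 - L2| = 5.7 m
Area = pi*(r_max^2 - r_min^2)
= pi*(90.25 - 32.49)
= pi * 57.76
= 181.4584 m^2


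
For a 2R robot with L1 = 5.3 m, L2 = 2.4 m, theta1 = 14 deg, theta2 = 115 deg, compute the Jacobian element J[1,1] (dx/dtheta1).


J[1,1] = -L1*sin(t1) - L2*sin(t1+t2)
= -5.3*sin(14) - 2.4*sin(129)
= -3.1473


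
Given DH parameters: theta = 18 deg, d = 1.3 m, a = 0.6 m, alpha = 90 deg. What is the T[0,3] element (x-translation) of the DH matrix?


T[0,3] = a * cos(theta)
= 0.6 * cos(18 deg)
= 0.6 * 0.9511
= 0.5706


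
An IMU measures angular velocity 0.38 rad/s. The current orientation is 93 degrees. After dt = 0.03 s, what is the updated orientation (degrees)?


delta_theta = w * dt = 0.38 * 0.03 = 0.0114 rad
= 0.6532 deg
theta_new = 93 + 0.6532 = 93.6532 deg


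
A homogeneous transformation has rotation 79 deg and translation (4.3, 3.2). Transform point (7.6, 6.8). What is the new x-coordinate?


x' = cos(theta)*px - sin(theta)*py + tx
= 0.1908*7.6 - 0.9816*6.8 + 4.3
= -0.9249


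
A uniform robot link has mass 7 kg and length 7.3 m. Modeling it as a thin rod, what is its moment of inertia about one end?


I = (1/3) * m * L^2
= (1/3) * 7 * 7.3^2
= 0.333333 * 7 * 53.29
= 124.3433 kg*m^2


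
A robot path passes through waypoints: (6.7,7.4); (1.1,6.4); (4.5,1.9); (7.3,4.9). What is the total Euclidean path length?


Segment lengths:
  seg1 = sqrt((-5.6)^2 + (-1.0)^2) = 5.6886
  seg2 = sqrt((3.4)^2 + (-4.5)^2) = 5.64
  seg3 = sqrt((2.8)^2 + (3.0)^2) = 4.1037
Total = 15.4323


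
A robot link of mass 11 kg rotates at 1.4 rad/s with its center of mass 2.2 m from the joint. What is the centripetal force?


F = m * omega^2 * r
= 11 * 1.4^2 * 2.2
= 11 * 1.96 * 2.2
= 47.432 N


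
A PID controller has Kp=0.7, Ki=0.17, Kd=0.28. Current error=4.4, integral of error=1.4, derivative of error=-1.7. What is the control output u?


u = Kp*e + Ki*int(e) + Kd*de/dt
= 0.7*4.4 + 0.17*1.4 + 0.28*(-1.7)
= 3.08 + 0.238 + -0.476
= 2.842


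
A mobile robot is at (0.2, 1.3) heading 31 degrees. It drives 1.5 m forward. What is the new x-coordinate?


x_new = x0 + d*cos(theta)
= 0.2 + 1.5*cos(31)
= 0.2 + 1.2858
= 1.4858


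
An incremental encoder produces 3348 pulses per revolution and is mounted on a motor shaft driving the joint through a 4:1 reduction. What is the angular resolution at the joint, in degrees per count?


counts per rev = 3348
effective counts at joint = 3348 * 4 = 13392
resolution = 360 / 13392
= 0.0269 deg/count


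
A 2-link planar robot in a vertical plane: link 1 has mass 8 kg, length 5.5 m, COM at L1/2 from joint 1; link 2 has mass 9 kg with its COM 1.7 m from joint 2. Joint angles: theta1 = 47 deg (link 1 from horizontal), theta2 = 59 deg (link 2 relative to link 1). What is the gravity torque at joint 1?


Horizontal distance from joint 1 to link-1 COM:
  x_c1 = (L1/2)*cos(t1) = 2.75 * 0.682 = 1.8755 m
Horizontal distance from joint 1 to link-2 COM:
  x_c2 = L1*cos(t1) + Lc2*cos(t1+t2)
       = 5.5*0.682 + 1.7*-0.2756 = 3.2824 m
tau1 = m1*g*x_c1 + m2*g*x_c2
     = 8*9.81*1.8755 + 9*9.81*3.2824
     = 147.1889 + 289.8038
     = 436.9926 Nm


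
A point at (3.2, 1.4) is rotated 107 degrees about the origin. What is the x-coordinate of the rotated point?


x' = x*cos(theta) - y*sin(theta)
cos(107 deg) = -0.2924, sin(107 deg) = 0.9563
x' = 3.2 * -0.2924 - 1.4 * 0.9563
= -0.9356 - 1.3388
= -2.2744


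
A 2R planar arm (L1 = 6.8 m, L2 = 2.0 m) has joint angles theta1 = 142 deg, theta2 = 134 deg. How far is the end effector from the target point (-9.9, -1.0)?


End effector via forward kinematics:
x = L1*cos(t1) + L2*cos(t1+t2) = -5.1494
y = L1*sin(t1) + L2*sin(t1+t2) = 2.1975
Distance to target:
d = sqrt((-9.9 - -5.1494)^2 + (-1.0 - 2.1975)^2)
= sqrt(22.568 + 10.2237)
= 5.7264 m


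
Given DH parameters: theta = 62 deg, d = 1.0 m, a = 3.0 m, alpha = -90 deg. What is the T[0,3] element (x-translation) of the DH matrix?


T[0,3] = a * cos(theta)
= 3.0 * cos(62 deg)
= 3.0 * 0.4695
= 1.4084


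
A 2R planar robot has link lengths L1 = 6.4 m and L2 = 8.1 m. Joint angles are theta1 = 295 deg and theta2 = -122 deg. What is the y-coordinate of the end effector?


Convert angles to radians: theta1 = 5.1487, theta2 = -2.1293
y = L1*sin(theta1) + L2*sin(theta1+theta2)
y = -5.8004 + 0.9871
y = -4.8132


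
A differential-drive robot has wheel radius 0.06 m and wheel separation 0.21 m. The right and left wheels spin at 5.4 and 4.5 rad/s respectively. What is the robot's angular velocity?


vR = r*wR = 0.06*5.4 = 0.324 m/s
vL = r*wL = 0.06*4.5 = 0.27 m/s
v = (vR+vL)/2 = 0.297 m/s
omega = (vR-vL)/L = 0.2571 rad/s
angular velocity = 0.2571 rad/s


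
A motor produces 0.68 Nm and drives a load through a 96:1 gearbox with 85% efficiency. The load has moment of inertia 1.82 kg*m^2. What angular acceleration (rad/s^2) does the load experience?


tau_out = tau_motor * N * eta
= 0.68 * 96 * 0.85 = 55.488 Nm
alpha = tau_out / I = 55.488 / 1.82
= 30.4879 rad/s^2


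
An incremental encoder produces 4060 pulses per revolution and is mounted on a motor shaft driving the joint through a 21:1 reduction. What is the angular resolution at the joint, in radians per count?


counts per rev = 4060
effective counts at joint = 4060 * 21 = 85260
resolution = 2*pi / 85260
= 7.3694e-05 rad/count


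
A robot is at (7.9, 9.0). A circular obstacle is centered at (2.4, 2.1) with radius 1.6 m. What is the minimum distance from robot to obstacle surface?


center_dist = sqrt((7.9-2.4)^2 + (9.0-2.1)^2)
= sqrt(30.25 + 47.61)
= 8.8238
min_dist = center_dist - radius = 8.8238 - 1.6 = 7.2238 m


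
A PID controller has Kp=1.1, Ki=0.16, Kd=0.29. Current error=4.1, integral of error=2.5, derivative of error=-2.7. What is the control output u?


u = Kp*e + Ki*int(e) + Kd*de/dt
= 1.1*4.1 + 0.16*2.5 + 0.29*(-2.7)
= 4.51 + 0.4 + -0.783
= 4.127


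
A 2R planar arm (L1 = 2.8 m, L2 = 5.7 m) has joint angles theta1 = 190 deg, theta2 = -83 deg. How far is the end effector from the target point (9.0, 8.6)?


End effector via forward kinematics:
x = L1*cos(t1) + L2*cos(t1+t2) = -4.424
y = L1*sin(t1) + L2*sin(t1+t2) = 4.9647
Distance to target:
d = sqrt((9.0 - -4.424)^2 + (8.6 - 4.9647)^2)
= sqrt(180.2033 + 13.2152)
= 13.9075 m


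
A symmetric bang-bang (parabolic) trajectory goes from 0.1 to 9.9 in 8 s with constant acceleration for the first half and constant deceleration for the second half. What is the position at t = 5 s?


Symmetric rest-to-rest: each phase covers (pf-p0)/2 in time T/2. 0.5*a*(T/2)^2 = (pf-p0)/2 => a = 4*(pf-p0)/T^2
a = 4*(9.9-0.1)/8^2 = 0.6125
t = 5 is in the deceleration phase (t > T/2).
p = pf - 0.5*a*(T-t)^2 = 9.9 - 0.5*0.6125*3^2
= 7.1438


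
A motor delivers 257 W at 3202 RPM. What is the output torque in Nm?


omega = 3202 * 2*pi/60 = 335.3127 rad/s
tau = P / omega = 257 / 335.3127
= 0.7664 Nm


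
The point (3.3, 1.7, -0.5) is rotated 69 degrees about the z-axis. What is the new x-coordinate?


Rotation about z-axis: x' = x*cos(theta) - y*sin(theta)
= 3.3 * 0.3584 - 1.7 * 0.9336
= -0.4045


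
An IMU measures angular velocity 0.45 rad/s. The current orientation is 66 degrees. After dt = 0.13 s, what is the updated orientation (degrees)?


delta_theta = w * dt = 0.45 * 0.13 = 0.0585 rad
= 3.3518 deg
theta_new = 66 + 3.3518 = 69.3518 deg


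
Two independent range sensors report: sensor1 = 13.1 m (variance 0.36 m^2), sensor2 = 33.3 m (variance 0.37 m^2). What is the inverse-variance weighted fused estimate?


w1 = (1/var1) / (1/var1 + 1/var2)
   = 2.7778 / (2.7778 + 2.7027) = 0.5068
w2 = 1 - w1 = 0.4932
fused = w1*s1 + w2*s2 = 6.6397 + 16.4219
= 23.0616 m


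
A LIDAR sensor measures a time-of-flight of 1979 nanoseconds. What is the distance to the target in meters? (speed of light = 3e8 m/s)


tof = 1979 ns = 1.979e-06 s
dist = c * tof / 2
= 3e8 * 1.979e-06 / 2
= 296.85 m


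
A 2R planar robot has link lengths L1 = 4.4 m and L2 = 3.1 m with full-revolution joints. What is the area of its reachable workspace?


r_max = L1 + L2 = 7.5 m
r_min = |L1 - L2| = 1.3 m
Area = pi*(r_max^2 - r_min^2)
= pi*(56.25 - 1.69)
= pi * 54.56
= 171.4053 m^2


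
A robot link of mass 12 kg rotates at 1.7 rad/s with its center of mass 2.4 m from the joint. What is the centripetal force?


F = m * omega^2 * r
= 12 * 1.7^2 * 2.4
= 12 * 2.89 * 2.4
= 83.232 N


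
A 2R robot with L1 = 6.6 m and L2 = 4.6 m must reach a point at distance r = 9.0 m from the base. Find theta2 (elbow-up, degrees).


cos(theta2) = (r^2 - L1^2 - L2^2) / (2*L1*L2)
cos(theta2) = (81.0 - 43.56 - 21.16) / 60.72
cos(theta2) = 0.268116
theta2 = 74.4478 degrees


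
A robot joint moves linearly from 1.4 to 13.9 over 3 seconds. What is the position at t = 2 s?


s = t/T = 2/3 = 0.6667
p(t) = p0 + (pf-p0)*s
= 1.4 + (13.9 - 1.4) * 0.6667
= 9.7333


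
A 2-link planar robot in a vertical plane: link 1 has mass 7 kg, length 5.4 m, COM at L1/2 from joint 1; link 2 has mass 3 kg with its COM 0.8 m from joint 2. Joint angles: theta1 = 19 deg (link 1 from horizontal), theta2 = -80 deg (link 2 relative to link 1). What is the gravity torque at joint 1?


Horizontal distance from joint 1 to link-1 COM:
  x_c1 = (L1/2)*cos(t1) = 2.7 * 0.9455 = 2.5529 m
Horizontal distance from joint 1 to link-2 COM:
  x_c2 = L1*cos(t1) + Lc2*cos(t1+t2)
       = 5.4*0.9455 + 0.8*0.4848 = 5.4936 m
tau1 = m1*g*x_c1 + m2*g*x_c2
     = 7*9.81*2.5529 + 3*9.81*5.4936
     = 175.3077 + 161.6781
     = 336.9857 Nm


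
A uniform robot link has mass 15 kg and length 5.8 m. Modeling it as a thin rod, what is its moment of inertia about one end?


I = (1/3) * m * L^2
= (1/3) * 15 * 5.8^2
= 0.333333 * 15 * 33.64
= 168.2 kg*m^2


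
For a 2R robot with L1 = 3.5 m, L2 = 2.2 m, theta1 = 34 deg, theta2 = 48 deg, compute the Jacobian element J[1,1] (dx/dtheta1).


J[1,1] = -L1*sin(t1) - L2*sin(t1+t2)
= -3.5*sin(34) - 2.2*sin(82)
= -4.1358


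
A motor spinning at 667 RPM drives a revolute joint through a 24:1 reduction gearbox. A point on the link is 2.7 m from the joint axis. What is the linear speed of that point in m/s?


omega_motor = 667 * 2*pi/60 = 69.8481 rad/s
omega_joint = omega_motor / 24 = 2.9103 rad/s
v = omega_joint * r = 2.9103 * 2.7
= 7.8579 m/s


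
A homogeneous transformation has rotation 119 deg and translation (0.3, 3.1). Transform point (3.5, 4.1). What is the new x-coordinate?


x' = cos(theta)*px - sin(theta)*py + tx
= -0.4848*3.5 - 0.8746*4.1 + 0.3
= -4.9828


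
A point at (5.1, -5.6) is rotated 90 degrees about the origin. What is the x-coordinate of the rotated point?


x' = x*cos(theta) - y*sin(theta)
cos(90 deg) = 0.0, sin(90 deg) = 1.0
x' = 5.1 * 0.0 - -5.6 * 1.0
= 0.0 - -5.6
= 5.6


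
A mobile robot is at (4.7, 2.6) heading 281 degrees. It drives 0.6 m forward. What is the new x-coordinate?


x_new = x0 + d*cos(theta)
= 4.7 + 0.6*cos(281)
= 4.7 + 0.1145
= 4.8145


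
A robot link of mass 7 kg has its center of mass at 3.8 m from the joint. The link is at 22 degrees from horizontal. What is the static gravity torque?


tau = m*g*L*cos(angle)
= 7 * 9.81 * 3.8 * cos(22 deg)
= 7 * 9.81 * 3.8 * 0.9272
= 241.9449 Nm


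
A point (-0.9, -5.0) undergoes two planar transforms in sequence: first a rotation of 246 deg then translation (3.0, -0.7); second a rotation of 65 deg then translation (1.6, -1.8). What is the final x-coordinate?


After transform 1:
x1 = cos(246)*-0.9 - sin(246)*-5.0 + 3.0 = -1.2017
y1 = sin(246)*-0.9 + cos(246)*-5.0 + -0.7 = 2.1559
After transform 2:
x2 = cos(65)*-1.2017 - sin(65)*2.1559 + 1.6
= -0.8617


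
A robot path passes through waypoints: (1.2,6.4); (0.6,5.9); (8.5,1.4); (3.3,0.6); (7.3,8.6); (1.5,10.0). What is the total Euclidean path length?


Segment lengths:
  seg1 = sqrt((-0.6)^2 + (-0.5)^2) = 0.781
  seg2 = sqrt((7.9)^2 + (-4.5)^2) = 9.0918
  seg3 = sqrt((-5.2)^2 + (-0.8)^2) = 5.2612
  seg4 = sqrt((4.0)^2 + (8.0)^2) = 8.9443
  seg5 = sqrt((-5.8)^2 + (1.4)^2) = 5.9666
Total = 30.0448


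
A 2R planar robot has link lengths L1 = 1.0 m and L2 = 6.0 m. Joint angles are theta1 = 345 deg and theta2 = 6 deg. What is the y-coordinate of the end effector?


Convert angles to radians: theta1 = 6.0214, theta2 = 0.1047
y = L1*sin(theta1) + L2*sin(theta1+theta2)
y = -0.2588 + -0.9386
y = -1.1974


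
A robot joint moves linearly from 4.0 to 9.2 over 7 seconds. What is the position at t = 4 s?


s = t/T = 4/7 = 0.5714
p(t) = p0 + (pf-p0)*s
= 4.0 + (9.2 - 4.0) * 0.5714
= 6.9714


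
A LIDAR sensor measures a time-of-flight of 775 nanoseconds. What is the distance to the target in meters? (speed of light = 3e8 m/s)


tof = 775 ns = 7.75e-07 s
dist = c * tof / 2
= 3e8 * 7.75e-07 / 2
= 116.25 m


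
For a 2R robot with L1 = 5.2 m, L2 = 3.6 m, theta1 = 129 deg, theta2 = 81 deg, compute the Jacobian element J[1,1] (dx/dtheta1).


J[1,1] = -L1*sin(t1) - L2*sin(t1+t2)
= -5.2*sin(129) - 3.6*sin(210)
= -2.2412


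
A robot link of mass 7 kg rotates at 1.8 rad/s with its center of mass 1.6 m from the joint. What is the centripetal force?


F = m * omega^2 * r
= 7 * 1.8^2 * 1.6
= 7 * 3.24 * 1.6
= 36.288 N


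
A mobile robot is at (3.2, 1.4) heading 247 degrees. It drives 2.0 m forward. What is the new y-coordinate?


y_new = y0 + d*sin(theta)
= 1.4 + 2.0*sin(247)
= 1.4 + -1.841
= -0.441


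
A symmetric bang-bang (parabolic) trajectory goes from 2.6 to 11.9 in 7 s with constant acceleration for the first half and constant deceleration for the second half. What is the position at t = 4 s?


Symmetric rest-to-rest: each phase covers (pf-p0)/2 in time T/2. 0.5*a*(T/2)^2 = (pf-p0)/2 => a = 4*(pf-p0)/T^2
a = 4*(11.9-2.6)/7^2 = 0.7592
t = 4 is in the deceleration phase (t > T/2).
p = pf - 0.5*a*(T-t)^2 = 11.9 - 0.5*0.7592*3^2
= 8.4837


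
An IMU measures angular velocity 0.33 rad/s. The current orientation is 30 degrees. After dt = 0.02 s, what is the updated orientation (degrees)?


delta_theta = w * dt = 0.33 * 0.02 = 0.0066 rad
= 0.3782 deg
theta_new = 30 + 0.3782 = 30.3782 deg


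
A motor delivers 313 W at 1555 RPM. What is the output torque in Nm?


omega = 1555 * 2*pi/60 = 162.8392 rad/s
tau = P / omega = 313 / 162.8392
= 1.9221 Nm


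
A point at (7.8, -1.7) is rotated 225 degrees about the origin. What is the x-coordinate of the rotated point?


x' = x*cos(theta) - y*sin(theta)
cos(225 deg) = -0.7071, sin(225 deg) = -0.7071
x' = 7.8 * -0.7071 - -1.7 * -0.7071
= -5.5154 - 1.2021
= -6.7175


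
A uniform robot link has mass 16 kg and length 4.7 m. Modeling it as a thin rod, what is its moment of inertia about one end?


I = (1/3) * m * L^2
= (1/3) * 16 * 4.7^2
= 0.333333 * 16 * 22.09
= 117.8133 kg*m^2
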